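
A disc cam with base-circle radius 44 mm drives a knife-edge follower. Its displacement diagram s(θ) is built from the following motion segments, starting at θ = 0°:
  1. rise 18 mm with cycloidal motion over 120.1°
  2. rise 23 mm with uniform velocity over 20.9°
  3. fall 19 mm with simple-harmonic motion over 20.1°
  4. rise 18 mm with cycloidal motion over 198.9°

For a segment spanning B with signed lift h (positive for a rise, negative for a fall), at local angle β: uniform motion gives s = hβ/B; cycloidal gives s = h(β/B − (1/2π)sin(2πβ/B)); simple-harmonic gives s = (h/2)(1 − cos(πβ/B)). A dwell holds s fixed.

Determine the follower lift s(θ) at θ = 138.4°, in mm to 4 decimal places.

seg 1 [0°–120.1°] cycloidal, h=18: full span → s += 18 → s = 18.0000
seg 2 [120.1°–141°] uniform, h=23: θ=138.4° here. β=18.3, B=20.9. 23·18.3/20.9 = 20.1388 → s = 38.1388

38.1388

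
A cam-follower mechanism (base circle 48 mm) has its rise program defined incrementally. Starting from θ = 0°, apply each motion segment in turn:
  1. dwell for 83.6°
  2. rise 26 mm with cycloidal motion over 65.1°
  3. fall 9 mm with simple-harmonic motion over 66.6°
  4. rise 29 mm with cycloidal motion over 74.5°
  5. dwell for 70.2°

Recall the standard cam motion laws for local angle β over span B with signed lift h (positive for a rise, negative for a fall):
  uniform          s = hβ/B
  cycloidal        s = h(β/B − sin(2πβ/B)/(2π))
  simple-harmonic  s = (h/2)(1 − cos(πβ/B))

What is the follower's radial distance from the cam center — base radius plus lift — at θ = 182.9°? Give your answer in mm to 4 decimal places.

seg 1 [0°–83.6°] dwell: s stays 0.0000
seg 2 [83.6°–148.7°] cycloidal, h=26: full span → s += 26 → s = 26.0000
seg 3 [148.7°–215.3°] simple-harmonic, h=-9: θ=182.9° here. β=34.2, B=66.6. -9/2·(1 − cos(π·0.5135)) = -4.6910 → s = 21.3090
radial distance = base radius + s = 48 + 21.3090 = 69.3090

69.3090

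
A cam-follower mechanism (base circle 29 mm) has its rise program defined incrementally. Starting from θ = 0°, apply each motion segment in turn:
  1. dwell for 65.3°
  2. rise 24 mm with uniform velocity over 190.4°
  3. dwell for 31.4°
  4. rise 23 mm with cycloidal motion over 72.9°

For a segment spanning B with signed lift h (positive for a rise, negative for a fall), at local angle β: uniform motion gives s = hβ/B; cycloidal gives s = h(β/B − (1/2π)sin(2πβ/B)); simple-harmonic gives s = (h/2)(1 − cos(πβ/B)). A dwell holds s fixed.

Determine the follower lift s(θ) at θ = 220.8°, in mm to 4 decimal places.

seg 1 [0°–65.3°] dwell: s stays 0.0000
seg 2 [65.3°–255.7°] uniform, h=24: θ=220.8° here. β=155.5, B=190.4. 24·155.5/190.4 = 19.6008 → s = 19.6008

19.6008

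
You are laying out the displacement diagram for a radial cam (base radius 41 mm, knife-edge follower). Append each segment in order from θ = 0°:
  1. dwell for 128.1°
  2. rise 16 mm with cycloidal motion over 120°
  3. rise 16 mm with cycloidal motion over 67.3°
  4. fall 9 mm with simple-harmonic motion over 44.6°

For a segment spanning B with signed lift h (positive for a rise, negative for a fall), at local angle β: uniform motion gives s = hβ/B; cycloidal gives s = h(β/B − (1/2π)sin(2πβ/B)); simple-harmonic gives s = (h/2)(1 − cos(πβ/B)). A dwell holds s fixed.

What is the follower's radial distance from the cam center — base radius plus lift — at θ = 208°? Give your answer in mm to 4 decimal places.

seg 1 [0°–128.1°] dwell: s stays 0.0000
seg 2 [128.1°–248.1°] cycloidal, h=16: θ=208° here. β=79.9, B=120. 16·(0.6658 − sin(2π·0.6658)/(2π)) = 12.8520 → s = 12.8520
radial distance = base radius + s = 41 + 12.8520 = 53.8520

53.8520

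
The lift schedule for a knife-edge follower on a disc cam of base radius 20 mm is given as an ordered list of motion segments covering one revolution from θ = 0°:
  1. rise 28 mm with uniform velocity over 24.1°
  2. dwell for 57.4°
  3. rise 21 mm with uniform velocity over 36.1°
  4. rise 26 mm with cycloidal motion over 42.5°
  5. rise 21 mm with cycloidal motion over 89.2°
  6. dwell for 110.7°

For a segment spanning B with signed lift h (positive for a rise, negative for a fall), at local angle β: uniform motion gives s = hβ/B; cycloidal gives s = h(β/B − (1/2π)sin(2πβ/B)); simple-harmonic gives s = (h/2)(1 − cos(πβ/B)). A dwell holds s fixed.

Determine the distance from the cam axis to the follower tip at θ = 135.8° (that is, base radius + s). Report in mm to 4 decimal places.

seg 1 [0°–24.1°] uniform, h=28: full span → s += 28 → s = 28.0000
seg 2 [24.1°–81.5°] dwell: s stays 28.0000
seg 3 [81.5°–117.6°] uniform, h=21: full span → s += 21 → s = 49.0000
seg 4 [117.6°–160.1°] cycloidal, h=26: θ=135.8° here. β=18.2, B=42.5. 26·(0.4282 − sin(2π·0.4282)/(2π)) = 9.3308 → s = 58.3308
radial distance = base radius + s = 20 + 58.3308 = 78.3308

78.3308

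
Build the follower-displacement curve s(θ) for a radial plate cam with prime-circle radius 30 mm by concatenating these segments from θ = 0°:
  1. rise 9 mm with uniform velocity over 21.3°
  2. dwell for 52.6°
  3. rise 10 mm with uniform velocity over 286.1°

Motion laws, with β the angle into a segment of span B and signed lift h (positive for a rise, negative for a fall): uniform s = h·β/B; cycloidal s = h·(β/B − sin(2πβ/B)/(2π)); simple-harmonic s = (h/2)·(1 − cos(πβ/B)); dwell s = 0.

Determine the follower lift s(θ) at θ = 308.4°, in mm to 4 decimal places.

seg 1 [0°–21.3°] uniform, h=9: full span → s += 9 → s = 9.0000
seg 2 [21.3°–73.9°] dwell: s stays 9.0000
seg 3 [73.9°–360°] uniform, h=10: θ=308.4° here. β=234.5, B=286.1. 10·234.5/286.1 = 8.1964 → s = 17.1964

17.1964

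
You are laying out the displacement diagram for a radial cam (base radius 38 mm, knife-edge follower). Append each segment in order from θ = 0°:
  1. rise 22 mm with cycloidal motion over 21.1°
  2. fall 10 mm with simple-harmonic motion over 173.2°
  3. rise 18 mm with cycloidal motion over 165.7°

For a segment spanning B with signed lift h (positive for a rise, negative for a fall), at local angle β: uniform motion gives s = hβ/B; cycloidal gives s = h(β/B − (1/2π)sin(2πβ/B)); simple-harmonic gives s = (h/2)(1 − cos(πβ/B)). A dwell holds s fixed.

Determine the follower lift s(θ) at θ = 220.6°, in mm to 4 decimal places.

seg 1 [0°–21.1°] cycloidal, h=22: full span → s += 22 → s = 22.0000
seg 2 [21.1°–194.3°] simple-harmonic, h=-10: full span → s += -10 → s = 12.0000
seg 3 [194.3°–360°] cycloidal, h=18: θ=220.6° here. β=26.3, B=165.7. 18·(0.1587 − sin(2π·0.1587)/(2π)) = 0.4506 → s = 12.4506

12.4506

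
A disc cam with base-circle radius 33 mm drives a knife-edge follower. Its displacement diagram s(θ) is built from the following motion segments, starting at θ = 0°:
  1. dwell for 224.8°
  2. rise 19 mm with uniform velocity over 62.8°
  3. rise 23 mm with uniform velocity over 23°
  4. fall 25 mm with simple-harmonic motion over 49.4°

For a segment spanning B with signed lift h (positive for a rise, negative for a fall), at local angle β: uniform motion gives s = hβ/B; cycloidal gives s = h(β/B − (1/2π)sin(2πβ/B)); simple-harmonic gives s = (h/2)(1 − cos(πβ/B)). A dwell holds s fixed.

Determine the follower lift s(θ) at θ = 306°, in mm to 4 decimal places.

seg 1 [0°–224.8°] dwell: s stays 0.0000
seg 2 [224.8°–287.6°] uniform, h=19: full span → s += 19 → s = 19.0000
seg 3 [287.6°–310.6°] uniform, h=23: θ=306° here. β=18.4, B=23. 23·18.4/23 = 18.4000 → s = 37.4000

37.4000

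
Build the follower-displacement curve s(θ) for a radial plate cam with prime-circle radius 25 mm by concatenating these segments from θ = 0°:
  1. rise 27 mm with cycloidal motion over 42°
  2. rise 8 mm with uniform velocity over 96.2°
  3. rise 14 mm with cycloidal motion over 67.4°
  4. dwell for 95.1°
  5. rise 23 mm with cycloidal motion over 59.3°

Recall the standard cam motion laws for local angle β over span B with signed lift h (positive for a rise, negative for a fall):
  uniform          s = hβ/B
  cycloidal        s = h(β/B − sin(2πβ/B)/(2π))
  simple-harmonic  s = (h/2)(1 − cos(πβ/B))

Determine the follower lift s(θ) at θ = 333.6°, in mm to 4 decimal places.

seg 1 [0°–42°] cycloidal, h=27: full span → s += 27 → s = 27.0000
seg 2 [42°–138.2°] uniform, h=8: full span → s += 8 → s = 35.0000
seg 3 [138.2°–205.6°] cycloidal, h=14: full span → s += 14 → s = 49.0000
seg 4 [205.6°–300.7°] dwell: s stays 49.0000
seg 5 [300.7°–360°] cycloidal, h=23: θ=333.6° here. β=32.9, B=59.3. 23·(0.5548 − sin(2π·0.5548)/(2π)) = 13.9963 → s = 62.9963

62.9963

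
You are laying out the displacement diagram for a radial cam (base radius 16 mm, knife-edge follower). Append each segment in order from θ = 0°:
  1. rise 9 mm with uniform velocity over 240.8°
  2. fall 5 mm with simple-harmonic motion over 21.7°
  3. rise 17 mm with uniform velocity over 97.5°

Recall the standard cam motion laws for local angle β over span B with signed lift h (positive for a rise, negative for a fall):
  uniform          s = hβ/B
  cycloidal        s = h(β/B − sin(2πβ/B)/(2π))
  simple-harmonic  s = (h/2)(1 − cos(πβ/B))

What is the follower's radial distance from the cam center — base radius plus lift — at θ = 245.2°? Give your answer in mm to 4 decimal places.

seg 1 [0°–240.8°] uniform, h=9: full span → s += 9 → s = 9.0000
seg 2 [240.8°–262.5°] simple-harmonic, h=-5: θ=245.2° here. β=4.4, B=21.7. -5/2·(1 − cos(π·0.2028)) = -0.4903 → s = 8.5097
radial distance = base radius + s = 16 + 8.5097 = 24.5097

24.5097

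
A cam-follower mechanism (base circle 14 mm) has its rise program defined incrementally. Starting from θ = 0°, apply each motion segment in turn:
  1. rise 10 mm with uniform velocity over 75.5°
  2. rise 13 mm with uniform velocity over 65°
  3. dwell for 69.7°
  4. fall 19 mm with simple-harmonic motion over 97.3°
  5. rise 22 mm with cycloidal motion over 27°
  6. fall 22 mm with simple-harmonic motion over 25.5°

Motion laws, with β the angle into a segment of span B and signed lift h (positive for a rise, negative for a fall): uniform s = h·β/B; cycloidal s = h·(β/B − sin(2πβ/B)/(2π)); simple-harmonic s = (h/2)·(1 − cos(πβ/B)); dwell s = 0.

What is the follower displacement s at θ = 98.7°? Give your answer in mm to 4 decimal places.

seg 1 [0°–75.5°] uniform, h=10: full span → s += 10 → s = 10.0000
seg 2 [75.5°–140.5°] uniform, h=13: θ=98.7° here. β=23.2, B=65. 13·23.2/65 = 4.6400 → s = 14.6400

14.6400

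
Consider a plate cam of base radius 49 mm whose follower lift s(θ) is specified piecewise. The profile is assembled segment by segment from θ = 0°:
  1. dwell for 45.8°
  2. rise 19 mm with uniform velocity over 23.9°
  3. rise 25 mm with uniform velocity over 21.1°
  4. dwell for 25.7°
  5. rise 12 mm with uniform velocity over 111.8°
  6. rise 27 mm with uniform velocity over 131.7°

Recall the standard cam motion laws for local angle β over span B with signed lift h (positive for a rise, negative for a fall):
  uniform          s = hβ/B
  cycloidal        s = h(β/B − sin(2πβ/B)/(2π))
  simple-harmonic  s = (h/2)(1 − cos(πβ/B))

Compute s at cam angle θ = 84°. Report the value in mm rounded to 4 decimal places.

seg 1 [0°–45.8°] dwell: s stays 0.0000
seg 2 [45.8°–69.7°] uniform, h=19: full span → s += 19 → s = 19.0000
seg 3 [69.7°–90.8°] uniform, h=25: θ=84° here. β=14.3, B=21.1. 25·14.3/21.1 = 16.9431 → s = 35.9431

35.9431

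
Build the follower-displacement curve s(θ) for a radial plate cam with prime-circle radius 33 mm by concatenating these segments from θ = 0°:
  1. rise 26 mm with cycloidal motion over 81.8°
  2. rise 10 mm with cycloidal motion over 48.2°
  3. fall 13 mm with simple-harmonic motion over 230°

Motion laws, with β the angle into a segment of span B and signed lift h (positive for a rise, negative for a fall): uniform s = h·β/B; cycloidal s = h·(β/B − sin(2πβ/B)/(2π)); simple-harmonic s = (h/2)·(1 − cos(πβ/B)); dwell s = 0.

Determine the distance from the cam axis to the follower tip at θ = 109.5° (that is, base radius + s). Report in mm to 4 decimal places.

seg 1 [0°–81.8°] cycloidal, h=26: full span → s += 26 → s = 26.0000
seg 2 [81.8°–130°] cycloidal, h=10: θ=109.5° here. β=27.7, B=48.2. 10·(0.5747 − sin(2π·0.5747)/(2π)) = 6.4667 → s = 32.4667
radial distance = base radius + s = 33 + 32.4667 = 65.4667

65.4667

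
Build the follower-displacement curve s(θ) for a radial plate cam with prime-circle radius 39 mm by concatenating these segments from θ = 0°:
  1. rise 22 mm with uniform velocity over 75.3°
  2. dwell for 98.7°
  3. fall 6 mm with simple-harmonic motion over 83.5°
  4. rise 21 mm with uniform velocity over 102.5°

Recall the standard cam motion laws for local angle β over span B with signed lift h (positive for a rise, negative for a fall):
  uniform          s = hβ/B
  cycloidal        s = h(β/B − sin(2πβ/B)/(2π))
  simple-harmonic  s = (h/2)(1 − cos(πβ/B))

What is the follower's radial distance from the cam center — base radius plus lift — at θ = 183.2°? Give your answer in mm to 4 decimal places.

seg 1 [0°–75.3°] uniform, h=22: full span → s += 22 → s = 22.0000
seg 2 [75.3°–174°] dwell: s stays 22.0000
seg 3 [174°–257.5°] simple-harmonic, h=-6: θ=183.2° here. β=9.2, B=83.5. -6/2·(1 − cos(π·0.1102)) = -0.1779 → s = 21.8221
radial distance = base radius + s = 39 + 21.8221 = 60.8221

60.8221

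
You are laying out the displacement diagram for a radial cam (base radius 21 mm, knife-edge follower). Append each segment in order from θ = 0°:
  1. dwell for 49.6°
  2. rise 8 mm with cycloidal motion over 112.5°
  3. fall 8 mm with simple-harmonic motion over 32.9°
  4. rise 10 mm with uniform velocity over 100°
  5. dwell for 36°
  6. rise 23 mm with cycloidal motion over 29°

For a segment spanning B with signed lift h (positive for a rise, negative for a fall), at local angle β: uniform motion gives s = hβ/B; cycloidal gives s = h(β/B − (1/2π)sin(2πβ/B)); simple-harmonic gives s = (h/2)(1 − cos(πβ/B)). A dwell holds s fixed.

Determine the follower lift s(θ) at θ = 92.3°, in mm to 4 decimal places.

seg 1 [0°–49.6°] dwell: s stays 0.0000
seg 2 [49.6°–162.1°] cycloidal, h=8: θ=92.3° here. β=42.7, B=112.5. 8·(0.3796 − sin(2π·0.3796)/(2π)) = 2.1623 → s = 2.1623

2.1623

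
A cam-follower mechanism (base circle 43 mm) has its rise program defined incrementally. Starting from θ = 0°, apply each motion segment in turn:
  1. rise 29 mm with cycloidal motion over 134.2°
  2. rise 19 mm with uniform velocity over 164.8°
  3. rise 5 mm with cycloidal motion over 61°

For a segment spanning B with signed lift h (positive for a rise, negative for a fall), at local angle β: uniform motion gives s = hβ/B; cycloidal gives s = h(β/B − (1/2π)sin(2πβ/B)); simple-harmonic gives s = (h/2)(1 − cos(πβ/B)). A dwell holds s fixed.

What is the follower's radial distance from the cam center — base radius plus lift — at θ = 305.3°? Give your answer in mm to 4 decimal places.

seg 1 [0°–134.2°] cycloidal, h=29: full span → s += 29 → s = 29.0000
seg 2 [134.2°–299°] uniform, h=19: full span → s += 19 → s = 48.0000
seg 3 [299°–360°] cycloidal, h=5: θ=305.3° here. β=6.3, B=61. 5·(0.1033 − sin(2π·0.1033)/(2π)) = 0.0355 → s = 48.0355
radial distance = base radius + s = 43 + 48.0355 = 91.0355

91.0355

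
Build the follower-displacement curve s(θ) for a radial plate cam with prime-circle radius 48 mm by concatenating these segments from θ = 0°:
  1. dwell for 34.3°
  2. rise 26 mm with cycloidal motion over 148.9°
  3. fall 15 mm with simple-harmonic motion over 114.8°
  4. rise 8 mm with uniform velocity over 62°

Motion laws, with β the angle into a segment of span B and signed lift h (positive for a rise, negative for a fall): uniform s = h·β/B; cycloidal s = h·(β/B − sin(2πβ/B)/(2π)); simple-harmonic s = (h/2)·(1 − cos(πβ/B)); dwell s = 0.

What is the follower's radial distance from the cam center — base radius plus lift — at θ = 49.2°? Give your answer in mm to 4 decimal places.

seg 1 [0°–34.3°] dwell: s stays 0.0000
seg 2 [34.3°–183.2°] cycloidal, h=26: θ=49.2° here. β=14.9, B=148.9. 26·(0.1001 − sin(2π·0.1001)/(2π)) = 0.1681 → s = 0.1681
radial distance = base radius + s = 48 + 0.1681 = 48.1681

48.1681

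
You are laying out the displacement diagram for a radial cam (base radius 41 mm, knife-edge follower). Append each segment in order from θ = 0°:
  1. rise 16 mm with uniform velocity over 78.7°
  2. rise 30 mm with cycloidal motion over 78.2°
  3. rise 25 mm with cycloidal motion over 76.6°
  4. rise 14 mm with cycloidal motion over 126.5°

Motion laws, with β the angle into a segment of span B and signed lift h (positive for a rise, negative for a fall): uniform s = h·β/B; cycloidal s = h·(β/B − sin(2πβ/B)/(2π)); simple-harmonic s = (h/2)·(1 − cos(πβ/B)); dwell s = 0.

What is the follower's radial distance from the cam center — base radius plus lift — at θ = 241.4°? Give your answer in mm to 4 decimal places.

seg 1 [0°–78.7°] uniform, h=16: full span → s += 16 → s = 16.0000
seg 2 [78.7°–156.9°] cycloidal, h=30: full span → s += 30 → s = 46.0000
seg 3 [156.9°–233.5°] cycloidal, h=25: full span → s += 25 → s = 71.0000
seg 4 [233.5°–360°] cycloidal, h=14: θ=241.4° here. β=7.9, B=126.5. 14·(0.0625 − sin(2π·0.0625)/(2π)) = 0.0223 → s = 71.0223
radial distance = base radius + s = 41 + 71.0223 = 112.0223

112.0223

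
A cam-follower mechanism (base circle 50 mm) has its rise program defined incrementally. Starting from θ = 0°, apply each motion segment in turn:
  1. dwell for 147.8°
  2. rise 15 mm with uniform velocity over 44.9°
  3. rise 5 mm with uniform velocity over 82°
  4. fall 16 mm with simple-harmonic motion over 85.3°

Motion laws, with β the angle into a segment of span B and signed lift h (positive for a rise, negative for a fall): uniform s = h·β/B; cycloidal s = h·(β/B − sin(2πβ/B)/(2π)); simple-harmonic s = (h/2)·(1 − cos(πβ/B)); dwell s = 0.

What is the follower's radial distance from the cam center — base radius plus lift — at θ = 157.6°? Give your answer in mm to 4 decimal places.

seg 1 [0°–147.8°] dwell: s stays 0.0000
seg 2 [147.8°–192.7°] uniform, h=15: θ=157.6° here. β=9.8, B=44.9. 15·9.8/44.9 = 3.2739 → s = 3.2739
radial distance = base radius + s = 50 + 3.2739 = 53.2739

53.2739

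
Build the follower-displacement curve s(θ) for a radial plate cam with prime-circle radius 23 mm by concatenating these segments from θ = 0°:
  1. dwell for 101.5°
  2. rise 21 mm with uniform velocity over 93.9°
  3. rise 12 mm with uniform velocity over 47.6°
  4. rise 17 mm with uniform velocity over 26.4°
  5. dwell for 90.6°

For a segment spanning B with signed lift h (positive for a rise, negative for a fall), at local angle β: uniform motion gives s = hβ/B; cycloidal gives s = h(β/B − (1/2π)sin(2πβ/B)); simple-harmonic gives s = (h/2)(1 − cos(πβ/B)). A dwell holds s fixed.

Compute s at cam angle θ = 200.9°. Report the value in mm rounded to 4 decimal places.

seg 1 [0°–101.5°] dwell: s stays 0.0000
seg 2 [101.5°–195.4°] uniform, h=21: full span → s += 21 → s = 21.0000
seg 3 [195.4°–243°] uniform, h=12: θ=200.9° here. β=5.5, B=47.6. 12·5.5/47.6 = 1.3866 → s = 22.3866

22.3866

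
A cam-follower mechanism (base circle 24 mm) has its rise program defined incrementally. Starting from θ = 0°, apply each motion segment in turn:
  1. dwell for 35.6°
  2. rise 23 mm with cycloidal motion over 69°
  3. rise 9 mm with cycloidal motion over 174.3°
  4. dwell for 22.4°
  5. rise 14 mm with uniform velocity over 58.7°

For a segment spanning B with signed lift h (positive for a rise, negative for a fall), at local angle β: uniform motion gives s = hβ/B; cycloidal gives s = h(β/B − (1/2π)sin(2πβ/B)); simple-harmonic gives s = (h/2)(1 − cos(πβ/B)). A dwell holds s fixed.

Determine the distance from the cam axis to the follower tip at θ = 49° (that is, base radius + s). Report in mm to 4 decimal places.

seg 1 [0°–35.6°] dwell: s stays 0.0000
seg 2 [35.6°–104.6°] cycloidal, h=23: θ=49° here. β=13.4, B=69. 23·(0.1942 − sin(2π·0.1942)/(2π)) = 1.0288 → s = 1.0288
radial distance = base radius + s = 24 + 1.0288 = 25.0288

25.0288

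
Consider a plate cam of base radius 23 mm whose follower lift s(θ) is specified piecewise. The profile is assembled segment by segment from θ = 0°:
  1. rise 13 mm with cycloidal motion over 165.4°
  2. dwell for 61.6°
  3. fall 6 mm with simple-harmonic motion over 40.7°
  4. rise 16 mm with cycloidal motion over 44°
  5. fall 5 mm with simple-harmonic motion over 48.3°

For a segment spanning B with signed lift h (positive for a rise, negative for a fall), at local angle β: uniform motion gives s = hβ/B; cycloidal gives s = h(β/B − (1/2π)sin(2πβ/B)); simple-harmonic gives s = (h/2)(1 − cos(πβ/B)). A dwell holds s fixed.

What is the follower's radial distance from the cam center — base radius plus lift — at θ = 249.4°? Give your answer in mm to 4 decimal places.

seg 1 [0°–165.4°] cycloidal, h=13: full span → s += 13 → s = 13.0000
seg 2 [165.4°–227°] dwell: s stays 13.0000
seg 3 [227°–267.7°] simple-harmonic, h=-6: θ=249.4° here. β=22.4, B=40.7. -6/2·(1 − cos(π·0.5504)) = -3.4727 → s = 9.5273
radial distance = base radius + s = 23 + 9.5273 = 32.5273

32.5273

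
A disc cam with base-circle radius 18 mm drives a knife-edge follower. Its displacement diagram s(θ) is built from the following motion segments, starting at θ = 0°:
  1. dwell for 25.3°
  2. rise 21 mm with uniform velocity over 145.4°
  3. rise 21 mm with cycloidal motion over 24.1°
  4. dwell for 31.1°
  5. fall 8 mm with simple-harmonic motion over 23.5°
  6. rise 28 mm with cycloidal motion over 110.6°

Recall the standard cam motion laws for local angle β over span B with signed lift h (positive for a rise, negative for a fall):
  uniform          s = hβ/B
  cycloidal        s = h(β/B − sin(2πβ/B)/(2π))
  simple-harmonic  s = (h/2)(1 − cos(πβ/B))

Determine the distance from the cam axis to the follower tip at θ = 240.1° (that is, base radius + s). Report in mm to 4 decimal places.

seg 1 [0°–25.3°] dwell: s stays 0.0000
seg 2 [25.3°–170.7°] uniform, h=21: full span → s += 21 → s = 21.0000
seg 3 [170.7°–194.8°] cycloidal, h=21: full span → s += 21 → s = 42.0000
seg 4 [194.8°–225.9°] dwell: s stays 42.0000
seg 5 [225.9°–249.4°] simple-harmonic, h=-8: θ=240.1° here. β=14.2, B=23.5. -8/2·(1 − cos(π·0.6043)) = -5.2868 → s = 36.7132
radial distance = base radius + s = 18 + 36.7132 = 54.7132

54.7132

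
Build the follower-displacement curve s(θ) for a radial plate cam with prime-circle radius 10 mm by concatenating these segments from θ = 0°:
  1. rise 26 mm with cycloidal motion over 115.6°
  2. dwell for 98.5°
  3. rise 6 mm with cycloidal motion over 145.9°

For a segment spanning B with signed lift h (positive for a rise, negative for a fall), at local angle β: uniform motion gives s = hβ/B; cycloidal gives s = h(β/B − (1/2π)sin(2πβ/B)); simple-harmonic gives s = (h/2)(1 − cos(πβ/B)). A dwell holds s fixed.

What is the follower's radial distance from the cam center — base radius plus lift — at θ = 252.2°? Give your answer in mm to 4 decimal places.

seg 1 [0°–115.6°] cycloidal, h=26: full span → s += 26 → s = 26.0000
seg 2 [115.6°–214.1°] dwell: s stays 26.0000
seg 3 [214.1°–360°] cycloidal, h=6: θ=252.2° here. β=38.1, B=145.9. 6·(0.2611 − sin(2π·0.2611)/(2π)) = 0.6142 → s = 26.6142
radial distance = base radius + s = 10 + 26.6142 = 36.6142

36.6142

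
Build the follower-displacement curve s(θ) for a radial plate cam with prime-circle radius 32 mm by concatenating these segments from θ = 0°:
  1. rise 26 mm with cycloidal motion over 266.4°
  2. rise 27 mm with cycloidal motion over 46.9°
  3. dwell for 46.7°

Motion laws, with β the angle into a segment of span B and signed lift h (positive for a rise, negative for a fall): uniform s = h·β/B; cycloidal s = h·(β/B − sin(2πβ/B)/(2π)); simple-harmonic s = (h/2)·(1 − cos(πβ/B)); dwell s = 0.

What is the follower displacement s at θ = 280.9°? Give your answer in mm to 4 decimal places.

seg 1 [0°–266.4°] cycloidal, h=26: full span → s += 26 → s = 26.0000
seg 2 [266.4°–313.3°] cycloidal, h=27: θ=280.9° here. β=14.5, B=46.9. 27·(0.3092 − sin(2π·0.3092)/(2π)) = 4.3439 → s = 30.3439

30.3439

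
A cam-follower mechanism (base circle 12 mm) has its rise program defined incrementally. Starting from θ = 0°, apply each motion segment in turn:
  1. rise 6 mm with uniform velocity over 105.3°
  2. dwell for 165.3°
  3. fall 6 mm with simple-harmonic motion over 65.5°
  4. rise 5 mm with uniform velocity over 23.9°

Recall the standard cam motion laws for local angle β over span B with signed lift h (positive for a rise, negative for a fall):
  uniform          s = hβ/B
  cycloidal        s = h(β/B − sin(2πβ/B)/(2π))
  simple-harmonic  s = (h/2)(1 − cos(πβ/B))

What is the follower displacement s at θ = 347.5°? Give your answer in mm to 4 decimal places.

seg 1 [0°–105.3°] uniform, h=6: full span → s += 6 → s = 6.0000
seg 2 [105.3°–270.6°] dwell: s stays 6.0000
seg 3 [270.6°–336.1°] simple-harmonic, h=-6: full span → s += -6 → s = 0.0000
seg 4 [336.1°–360°] uniform, h=5: θ=347.5° here. β=11.4, B=23.9. 5·11.4/23.9 = 2.3849 → s = 2.3849

2.3849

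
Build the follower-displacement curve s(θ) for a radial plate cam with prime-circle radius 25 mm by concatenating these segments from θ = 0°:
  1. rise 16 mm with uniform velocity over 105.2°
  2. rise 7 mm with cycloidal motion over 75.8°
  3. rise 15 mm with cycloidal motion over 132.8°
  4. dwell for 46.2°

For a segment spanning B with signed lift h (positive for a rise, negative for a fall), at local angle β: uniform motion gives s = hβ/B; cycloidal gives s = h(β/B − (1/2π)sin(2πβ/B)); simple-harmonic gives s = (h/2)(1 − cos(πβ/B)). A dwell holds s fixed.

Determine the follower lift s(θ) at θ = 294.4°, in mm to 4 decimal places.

seg 1 [0°–105.2°] uniform, h=16: full span → s += 16 → s = 16.0000
seg 2 [105.2°–181°] cycloidal, h=7: full span → s += 7 → s = 23.0000
seg 3 [181°–313.8°] cycloidal, h=15: θ=294.4° here. β=113.4, B=132.8. 15·(0.8539 − sin(2π·0.8539)/(2π)) = 14.7050 → s = 37.7050

37.7050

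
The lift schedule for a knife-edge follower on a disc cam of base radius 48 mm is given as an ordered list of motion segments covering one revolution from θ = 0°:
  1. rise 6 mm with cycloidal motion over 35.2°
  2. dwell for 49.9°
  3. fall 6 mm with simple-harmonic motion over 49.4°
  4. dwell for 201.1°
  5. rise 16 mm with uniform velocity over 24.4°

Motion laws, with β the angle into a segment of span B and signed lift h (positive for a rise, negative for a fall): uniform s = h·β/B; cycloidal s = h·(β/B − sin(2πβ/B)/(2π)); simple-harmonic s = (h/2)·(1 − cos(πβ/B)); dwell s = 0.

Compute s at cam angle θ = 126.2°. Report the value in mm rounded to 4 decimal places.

seg 1 [0°–35.2°] cycloidal, h=6: full span → s += 6 → s = 6.0000
seg 2 [35.2°–85.1°] dwell: s stays 6.0000
seg 3 [85.1°–134.5°] simple-harmonic, h=-6: θ=126.2° here. β=41.1, B=49.4. -6/2·(1 − cos(π·0.8320)) = -5.5917 → s = 0.4083

0.4083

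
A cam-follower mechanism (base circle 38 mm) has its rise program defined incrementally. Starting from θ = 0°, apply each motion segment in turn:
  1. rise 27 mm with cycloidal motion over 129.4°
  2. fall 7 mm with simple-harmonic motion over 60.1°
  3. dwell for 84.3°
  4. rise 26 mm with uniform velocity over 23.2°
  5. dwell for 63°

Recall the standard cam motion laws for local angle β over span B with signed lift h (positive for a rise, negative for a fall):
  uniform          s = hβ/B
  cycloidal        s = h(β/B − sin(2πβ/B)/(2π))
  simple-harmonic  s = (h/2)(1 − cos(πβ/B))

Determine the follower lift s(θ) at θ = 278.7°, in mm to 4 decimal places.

seg 1 [0°–129.4°] cycloidal, h=27: full span → s += 27 → s = 27.0000
seg 2 [129.4°–189.5°] simple-harmonic, h=-7: full span → s += -7 → s = 20.0000
seg 3 [189.5°–273.8°] dwell: s stays 20.0000
seg 4 [273.8°–297°] uniform, h=26: θ=278.7° here. β=4.9, B=23.2. 26·4.9/23.2 = 5.4914 → s = 25.4914

25.4914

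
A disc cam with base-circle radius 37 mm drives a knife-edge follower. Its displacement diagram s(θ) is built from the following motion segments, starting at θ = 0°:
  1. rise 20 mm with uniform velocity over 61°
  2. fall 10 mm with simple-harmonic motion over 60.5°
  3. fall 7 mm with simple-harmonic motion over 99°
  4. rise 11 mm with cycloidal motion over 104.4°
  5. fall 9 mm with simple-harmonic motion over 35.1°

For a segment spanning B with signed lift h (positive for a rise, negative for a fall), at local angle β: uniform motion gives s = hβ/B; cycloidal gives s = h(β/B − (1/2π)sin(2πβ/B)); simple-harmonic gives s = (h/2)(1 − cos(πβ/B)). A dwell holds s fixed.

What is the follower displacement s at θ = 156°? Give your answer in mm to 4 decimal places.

seg 1 [0°–61°] uniform, h=20: full span → s += 20 → s = 20.0000
seg 2 [61°–121.5°] simple-harmonic, h=-10: full span → s += -10 → s = 10.0000
seg 3 [121.5°–220.5°] simple-harmonic, h=-7: θ=156° here. β=34.5, B=99. -7/2·(1 − cos(π·0.3485)) = -1.8962 → s = 8.1038

8.1038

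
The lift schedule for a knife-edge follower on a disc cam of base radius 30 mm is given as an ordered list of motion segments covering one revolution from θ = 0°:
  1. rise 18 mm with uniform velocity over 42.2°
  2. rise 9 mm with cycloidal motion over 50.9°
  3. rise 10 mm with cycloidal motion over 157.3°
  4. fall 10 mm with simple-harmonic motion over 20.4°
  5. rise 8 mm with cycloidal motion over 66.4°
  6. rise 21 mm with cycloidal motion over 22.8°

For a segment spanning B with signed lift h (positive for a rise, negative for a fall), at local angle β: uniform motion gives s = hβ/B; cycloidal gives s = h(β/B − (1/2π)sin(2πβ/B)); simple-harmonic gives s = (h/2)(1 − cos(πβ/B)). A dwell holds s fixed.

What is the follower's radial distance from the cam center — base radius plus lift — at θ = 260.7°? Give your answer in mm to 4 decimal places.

seg 1 [0°–42.2°] uniform, h=18: full span → s += 18 → s = 18.0000
seg 2 [42.2°–93.1°] cycloidal, h=9: full span → s += 9 → s = 27.0000
seg 3 [93.1°–250.4°] cycloidal, h=10: full span → s += 10 → s = 37.0000
seg 4 [250.4°–270.8°] simple-harmonic, h=-10: θ=260.7° here. β=10.3, B=20.4. -10/2·(1 − cos(π·0.5049)) = -5.0770 → s = 31.9230
radial distance = base radius + s = 30 + 31.9230 = 61.9230

61.9230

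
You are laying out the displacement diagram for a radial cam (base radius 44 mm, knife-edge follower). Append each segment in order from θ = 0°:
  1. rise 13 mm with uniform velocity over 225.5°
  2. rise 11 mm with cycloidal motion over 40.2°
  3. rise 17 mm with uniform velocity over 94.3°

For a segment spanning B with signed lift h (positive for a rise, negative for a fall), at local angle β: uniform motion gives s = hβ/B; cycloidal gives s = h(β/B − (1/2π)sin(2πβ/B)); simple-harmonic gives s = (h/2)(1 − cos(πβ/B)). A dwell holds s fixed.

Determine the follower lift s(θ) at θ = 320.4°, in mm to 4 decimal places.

seg 1 [0°–225.5°] uniform, h=13: full span → s += 13 → s = 13.0000
seg 2 [225.5°–265.7°] cycloidal, h=11: full span → s += 11 → s = 24.0000
seg 3 [265.7°–360°] uniform, h=17: θ=320.4° here. β=54.7, B=94.3. 17·54.7/94.3 = 9.8611 → s = 33.8611

33.8611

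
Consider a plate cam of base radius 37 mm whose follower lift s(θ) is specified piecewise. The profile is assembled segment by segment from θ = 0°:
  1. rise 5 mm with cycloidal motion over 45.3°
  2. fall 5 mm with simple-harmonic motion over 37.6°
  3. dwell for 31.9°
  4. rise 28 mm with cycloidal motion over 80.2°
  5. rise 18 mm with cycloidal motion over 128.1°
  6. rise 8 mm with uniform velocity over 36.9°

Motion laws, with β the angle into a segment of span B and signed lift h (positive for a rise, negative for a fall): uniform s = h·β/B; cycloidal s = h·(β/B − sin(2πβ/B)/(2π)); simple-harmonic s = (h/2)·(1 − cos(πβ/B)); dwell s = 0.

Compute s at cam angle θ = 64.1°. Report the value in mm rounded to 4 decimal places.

seg 1 [0°–45.3°] cycloidal, h=5: full span → s += 5 → s = 5.0000
seg 2 [45.3°–82.9°] simple-harmonic, h=-5: θ=64.1° here. β=18.8, B=37.6. -5/2·(1 − cos(π·0.5000)) = -2.5000 → s = 2.5000

2.5000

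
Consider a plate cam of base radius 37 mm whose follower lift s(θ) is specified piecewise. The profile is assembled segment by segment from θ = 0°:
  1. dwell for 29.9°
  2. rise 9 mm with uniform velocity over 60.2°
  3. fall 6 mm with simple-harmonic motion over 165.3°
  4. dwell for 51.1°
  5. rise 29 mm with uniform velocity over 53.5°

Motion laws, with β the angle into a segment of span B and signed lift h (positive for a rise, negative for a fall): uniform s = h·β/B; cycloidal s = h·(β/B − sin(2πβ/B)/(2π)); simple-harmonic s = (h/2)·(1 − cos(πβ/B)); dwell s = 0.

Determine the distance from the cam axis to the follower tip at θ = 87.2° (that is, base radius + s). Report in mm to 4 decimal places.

seg 1 [0°–29.9°] dwell: s stays 0.0000
seg 2 [29.9°–90.1°] uniform, h=9: θ=87.2° here. β=57.3, B=60.2. 9·57.3/60.2 = 8.5664 → s = 8.5664
radial distance = base radius + s = 37 + 8.5664 = 45.5664

45.5664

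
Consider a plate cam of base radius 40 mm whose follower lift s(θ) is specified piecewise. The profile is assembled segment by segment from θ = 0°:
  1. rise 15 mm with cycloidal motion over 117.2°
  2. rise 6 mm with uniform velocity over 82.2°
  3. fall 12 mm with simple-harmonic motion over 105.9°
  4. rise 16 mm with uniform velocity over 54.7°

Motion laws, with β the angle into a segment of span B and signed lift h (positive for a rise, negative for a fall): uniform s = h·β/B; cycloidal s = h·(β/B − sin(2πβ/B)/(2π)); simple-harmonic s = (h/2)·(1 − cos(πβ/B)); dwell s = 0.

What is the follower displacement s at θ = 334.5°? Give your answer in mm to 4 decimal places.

seg 1 [0°–117.2°] cycloidal, h=15: full span → s += 15 → s = 15.0000
seg 2 [117.2°–199.4°] uniform, h=6: full span → s += 6 → s = 21.0000
seg 3 [199.4°–305.3°] simple-harmonic, h=-12: full span → s += -12 → s = 9.0000
seg 4 [305.3°–360°] uniform, h=16: θ=334.5° here. β=29.2, B=54.7. 16·29.2/54.7 = 8.5411 → s = 17.5411

17.5411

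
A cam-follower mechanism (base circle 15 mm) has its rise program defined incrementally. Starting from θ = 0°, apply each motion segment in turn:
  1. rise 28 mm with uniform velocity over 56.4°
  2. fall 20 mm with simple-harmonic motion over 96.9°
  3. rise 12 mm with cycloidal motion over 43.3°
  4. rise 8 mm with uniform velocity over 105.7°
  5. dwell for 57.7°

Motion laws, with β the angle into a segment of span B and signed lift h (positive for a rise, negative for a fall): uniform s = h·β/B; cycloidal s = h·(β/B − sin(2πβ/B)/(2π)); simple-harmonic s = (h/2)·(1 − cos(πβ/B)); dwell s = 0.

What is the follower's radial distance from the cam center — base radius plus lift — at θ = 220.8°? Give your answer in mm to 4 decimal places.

seg 1 [0°–56.4°] uniform, h=28: full span → s += 28 → s = 28.0000
seg 2 [56.4°–153.3°] simple-harmonic, h=-20: full span → s += -20 → s = 8.0000
seg 3 [153.3°–196.6°] cycloidal, h=12: full span → s += 12 → s = 20.0000
seg 4 [196.6°–302.3°] uniform, h=8: θ=220.8° here. β=24.2, B=105.7. 8·24.2/105.7 = 1.8316 → s = 21.8316
radial distance = base radius + s = 15 + 21.8316 = 36.8316

36.8316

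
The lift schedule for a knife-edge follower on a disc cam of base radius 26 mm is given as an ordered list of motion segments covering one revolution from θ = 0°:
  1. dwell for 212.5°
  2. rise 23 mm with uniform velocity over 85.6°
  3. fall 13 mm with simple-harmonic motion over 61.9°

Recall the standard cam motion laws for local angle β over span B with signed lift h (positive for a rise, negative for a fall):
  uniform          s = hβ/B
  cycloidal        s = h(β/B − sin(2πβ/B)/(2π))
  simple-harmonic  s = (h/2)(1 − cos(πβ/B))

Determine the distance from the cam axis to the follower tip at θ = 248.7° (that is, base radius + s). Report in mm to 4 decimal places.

seg 1 [0°–212.5°] dwell: s stays 0.0000
seg 2 [212.5°–298.1°] uniform, h=23: θ=248.7° here. β=36.2, B=85.6. 23·36.2/85.6 = 9.7266 → s = 9.7266
radial distance = base radius + s = 26 + 9.7266 = 35.7266

35.7266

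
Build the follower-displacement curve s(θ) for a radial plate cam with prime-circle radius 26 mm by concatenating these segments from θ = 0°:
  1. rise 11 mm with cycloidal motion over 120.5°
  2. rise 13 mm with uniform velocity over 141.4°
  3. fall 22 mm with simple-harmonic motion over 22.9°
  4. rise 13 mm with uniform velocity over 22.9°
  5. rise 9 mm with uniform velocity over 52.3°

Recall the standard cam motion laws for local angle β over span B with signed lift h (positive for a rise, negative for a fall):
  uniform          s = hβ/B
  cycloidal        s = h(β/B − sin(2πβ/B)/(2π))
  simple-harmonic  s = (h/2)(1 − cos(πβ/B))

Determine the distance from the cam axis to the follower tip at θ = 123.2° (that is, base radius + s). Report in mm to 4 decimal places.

seg 1 [0°–120.5°] cycloidal, h=11: full span → s += 11 → s = 11.0000
seg 2 [120.5°–261.9°] uniform, h=13: θ=123.2° here. β=2.7, B=141.4. 13·2.7/141.4 = 0.2482 → s = 11.2482
radial distance = base radius + s = 26 + 11.2482 = 37.2482

37.2482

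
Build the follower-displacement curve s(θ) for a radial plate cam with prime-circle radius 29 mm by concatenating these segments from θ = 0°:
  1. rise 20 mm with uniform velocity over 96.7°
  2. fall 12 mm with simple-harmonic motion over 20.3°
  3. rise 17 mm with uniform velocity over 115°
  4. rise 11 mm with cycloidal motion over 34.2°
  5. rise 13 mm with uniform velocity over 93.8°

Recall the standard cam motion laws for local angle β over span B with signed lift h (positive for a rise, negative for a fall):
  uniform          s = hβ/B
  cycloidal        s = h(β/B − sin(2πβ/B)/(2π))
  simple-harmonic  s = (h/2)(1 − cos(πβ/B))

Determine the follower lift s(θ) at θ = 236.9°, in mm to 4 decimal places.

seg 1 [0°–96.7°] uniform, h=20: full span → s += 20 → s = 20.0000
seg 2 [96.7°–117°] simple-harmonic, h=-12: full span → s += -12 → s = 8.0000
seg 3 [117°–232°] uniform, h=17: full span → s += 17 → s = 25.0000
seg 4 [232°–266.2°] cycloidal, h=11: θ=236.9° here. β=4.9, B=34.2. 11·(0.1433 − sin(2π·0.1433)/(2π)) = 0.2044 → s = 25.2044

25.2044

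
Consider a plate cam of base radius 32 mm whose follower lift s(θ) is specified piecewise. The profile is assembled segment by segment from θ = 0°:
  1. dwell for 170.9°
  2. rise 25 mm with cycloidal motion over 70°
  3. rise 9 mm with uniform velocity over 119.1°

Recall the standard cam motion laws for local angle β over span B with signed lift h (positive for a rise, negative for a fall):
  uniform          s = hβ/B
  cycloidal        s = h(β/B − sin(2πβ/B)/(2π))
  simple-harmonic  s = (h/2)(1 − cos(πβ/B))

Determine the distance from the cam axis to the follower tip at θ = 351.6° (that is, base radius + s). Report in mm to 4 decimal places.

seg 1 [0°–170.9°] dwell: s stays 0.0000
seg 2 [170.9°–240.9°] cycloidal, h=25: full span → s += 25 → s = 25.0000
seg 3 [240.9°–360°] uniform, h=9: θ=351.6° here. β=110.7, B=119.1. 9·110.7/119.1 = 8.3652 → s = 33.3652
radial distance = base radius + s = 32 + 33.3652 = 65.3652

65.3652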